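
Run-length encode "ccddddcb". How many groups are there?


Input: ccddddcb
Scanning for consecutive runs:
  Group 1: 'c' x 2 (positions 0-1)
  Group 2: 'd' x 4 (positions 2-5)
  Group 3: 'c' x 1 (positions 6-6)
  Group 4: 'b' x 1 (positions 7-7)
Total groups: 4

4


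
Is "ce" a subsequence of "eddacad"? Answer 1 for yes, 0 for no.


Check if "ce" is a subsequence of "eddacad"
Greedy scan:
  Position 0 ('e'): no match needed
  Position 1 ('d'): no match needed
  Position 2 ('d'): no match needed
  Position 3 ('a'): no match needed
  Position 4 ('c'): matches sub[0] = 'c'
  Position 5 ('a'): no match needed
  Position 6 ('d'): no match needed
Only matched 1/2 characters => not a subsequence

0


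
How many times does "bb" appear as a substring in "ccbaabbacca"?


Searching for "bb" in "ccbaabbacca"
Scanning each position:
  Position 0: "cc" => no
  Position 1: "cb" => no
  Position 2: "ba" => no
  Position 3: "aa" => no
  Position 4: "ab" => no
  Position 5: "bb" => MATCH
  Position 6: "ba" => no
  Position 7: "ac" => no
  Position 8: "cc" => no
  Position 9: "ca" => no
Total occurrences: 1

1


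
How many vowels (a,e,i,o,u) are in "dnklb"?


Input: dnklb
Checking each character:
  'd' at position 0: consonant
  'n' at position 1: consonant
  'k' at position 2: consonant
  'l' at position 3: consonant
  'b' at position 4: consonant
Total vowels: 0

0


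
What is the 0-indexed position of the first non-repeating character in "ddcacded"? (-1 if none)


Input: ddcacded
Character frequencies:
  'a': 1
  'c': 2
  'd': 4
  'e': 1
Scanning left to right for freq == 1:
  Position 0 ('d'): freq=4, skip
  Position 1 ('d'): freq=4, skip
  Position 2 ('c'): freq=2, skip
  Position 3 ('a'): unique! => answer = 3

3


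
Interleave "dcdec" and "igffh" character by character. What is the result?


Interleaving "dcdec" and "igffh":
  Position 0: 'd' from first, 'i' from second => "di"
  Position 1: 'c' from first, 'g' from second => "cg"
  Position 2: 'd' from first, 'f' from second => "df"
  Position 3: 'e' from first, 'f' from second => "ef"
  Position 4: 'c' from first, 'h' from second => "ch"
Result: dicgdfefch

dicgdfefch


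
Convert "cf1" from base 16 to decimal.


Input: "cf1" in base 16
Positional expansion:
  Digit 'c' (value 12) x 16^2 = 3072
  Digit 'f' (value 15) x 16^1 = 240
  Digit '1' (value 1) x 16^0 = 1
Sum = 3313

3313


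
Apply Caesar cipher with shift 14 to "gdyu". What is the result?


Caesar cipher: shift "gdyu" by 14
  'g' (pos 6) + 14 = pos 20 = 'u'
  'd' (pos 3) + 14 = pos 17 = 'r'
  'y' (pos 24) + 14 = pos 12 = 'm'
  'u' (pos 20) + 14 = pos 8 = 'i'
Result: urmi

urmi


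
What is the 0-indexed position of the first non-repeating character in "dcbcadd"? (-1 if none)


Input: dcbcadd
Character frequencies:
  'a': 1
  'b': 1
  'c': 2
  'd': 3
Scanning left to right for freq == 1:
  Position 0 ('d'): freq=3, skip
  Position 1 ('c'): freq=2, skip
  Position 2 ('b'): unique! => answer = 2

2


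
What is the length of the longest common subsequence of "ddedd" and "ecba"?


LCS of "ddedd" and "ecba"
DP table:
           e    c    b    a
      0    0    0    0    0
  d   0    0    0    0    0
  d   0    0    0    0    0
  e   0    1    1    1    1
  d   0    1    1    1    1
  d   0    1    1    1    1
LCS length = dp[5][4] = 1

1


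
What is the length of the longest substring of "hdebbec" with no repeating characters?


Input: "hdebbec"
Sliding window (track last position of each char):
  Position 0 ('h'): window [0,0] length 1 -- new best
  Position 1 ('d'): window [0,1] length 2 -- new best
  Position 2 ('e'): window [0,2] length 3 -- new best
  Position 3 ('b'): window [0,3] length 4 -- new best
  Position 4 ('b'): repeat (last at 3), move window start to 4
  Position 4 ('b'): window [4,4] length 1
  Position 5 ('e'): window [4,5] length 2
  Position 6 ('c'): window [4,6] length 3
Longest substring with no repeats: "hdeb" with length 4

4


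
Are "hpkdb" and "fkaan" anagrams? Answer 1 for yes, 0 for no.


Strings: "hpkdb", "fkaan"
Sorted first:  bdhkp
Sorted second: aafkn
Differ at position 0: 'b' vs 'a' => not anagrams

0


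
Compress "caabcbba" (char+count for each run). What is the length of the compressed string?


Input: caabcbba
Runs:
  'c' x 1 => "c1"
  'a' x 2 => "a2"
  'b' x 1 => "b1"
  'c' x 1 => "c1"
  'b' x 2 => "b2"
  'a' x 1 => "a1"
Compressed: "c1a2b1c1b2a1"
Compressed length: 12

12


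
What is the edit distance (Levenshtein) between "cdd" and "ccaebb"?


Computing edit distance: "cdd" -> "ccaebb"
DP table:
           c    c    a    e    b    b
      0    1    2    3    4    5    6
  c   1    0    1    2    3    4    5
  d   2    1    1    2    3    4    5
  d   3    2    2    2    3    4    5
Edit distance = dp[3][6] = 5

5


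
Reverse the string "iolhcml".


Input: iolhcml
Reading characters right to left:
  Position 6: 'l'
  Position 5: 'm'
  Position 4: 'c'
  Position 3: 'h'
  Position 2: 'l'
  Position 1: 'o'
  Position 0: 'i'
Reversed: lmchloi

lmchloi


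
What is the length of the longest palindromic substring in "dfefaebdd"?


Input: "dfefaebdd"
Checking substrings for palindromes:
  [1:4] "fef" (len 3) => palindrome
  [7:9] "dd" (len 2) => palindrome
Longest palindromic substring: "fef" with length 3

3


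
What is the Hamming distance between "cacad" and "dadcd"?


Comparing "cacad" and "dadcd" position by position:
  Position 0: 'c' vs 'd' => differ
  Position 1: 'a' vs 'a' => same
  Position 2: 'c' vs 'd' => differ
  Position 3: 'a' vs 'c' => differ
  Position 4: 'd' vs 'd' => same
Total differences (Hamming distance): 3

3


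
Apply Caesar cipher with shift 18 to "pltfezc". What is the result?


Caesar cipher: shift "pltfezc" by 18
  'p' (pos 15) + 18 = pos 7 = 'h'
  'l' (pos 11) + 18 = pos 3 = 'd'
  't' (pos 19) + 18 = pos 11 = 'l'
  'f' (pos 5) + 18 = pos 23 = 'x'
  'e' (pos 4) + 18 = pos 22 = 'w'
  'z' (pos 25) + 18 = pos 17 = 'r'
  'c' (pos 2) + 18 = pos 20 = 'u'
Result: hdlxwru

hdlxwru


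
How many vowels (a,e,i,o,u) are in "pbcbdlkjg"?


Input: pbcbdlkjg
Checking each character:
  'p' at position 0: consonant
  'b' at position 1: consonant
  'c' at position 2: consonant
  'b' at position 3: consonant
  'd' at position 4: consonant
  'l' at position 5: consonant
  'k' at position 6: consonant
  'j' at position 7: consonant
  'g' at position 8: consonant
Total vowels: 0

0


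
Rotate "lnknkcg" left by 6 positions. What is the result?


Input: "lnknkcg", rotate left by 6
First 6 characters: "lnknkc"
Remaining characters: "g"
Concatenate remaining + first: "g" + "lnknkc" = "glnknkc"

glnknkc


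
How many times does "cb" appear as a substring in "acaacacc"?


Searching for "cb" in "acaacacc"
Scanning each position:
  Position 0: "ac" => no
  Position 1: "ca" => no
  Position 2: "aa" => no
  Position 3: "ac" => no
  Position 4: "ca" => no
  Position 5: "ac" => no
  Position 6: "cc" => no
Total occurrences: 0

0


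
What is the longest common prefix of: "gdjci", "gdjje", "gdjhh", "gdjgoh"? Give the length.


Words: gdjci, gdjje, gdjhh, gdjgoh
  Position 0: all 'g' => match
  Position 1: all 'd' => match
  Position 2: all 'j' => match
  Position 3: ('c', 'j', 'h', 'g') => mismatch, stop
LCP = "gdj" (length 3)

3


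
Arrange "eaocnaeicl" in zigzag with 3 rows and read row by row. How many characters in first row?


Zigzag "eaocnaeicl" into 3 rows:
Placing characters:
  'e' => row 0
  'a' => row 1
  'o' => row 2
  'c' => row 1
  'n' => row 0
  'a' => row 1
  'e' => row 2
  'i' => row 1
  'c' => row 0
  'l' => row 1
Rows:
  Row 0: "enc"
  Row 1: "acail"
  Row 2: "oe"
First row length: 3

3


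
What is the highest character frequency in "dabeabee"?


Input: dabeabee
Character counts:
  'a': 2
  'b': 2
  'd': 1
  'e': 3
Maximum frequency: 3

3


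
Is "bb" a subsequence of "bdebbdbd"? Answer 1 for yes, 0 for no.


Check if "bb" is a subsequence of "bdebbdbd"
Greedy scan:
  Position 0 ('b'): matches sub[0] = 'b'
  Position 1 ('d'): no match needed
  Position 2 ('e'): no match needed
  Position 3 ('b'): matches sub[1] = 'b'
  Position 4 ('b'): no match needed
  Position 5 ('d'): no match needed
  Position 6 ('b'): no match needed
  Position 7 ('d'): no match needed
All 2 characters matched => is a subsequence

1


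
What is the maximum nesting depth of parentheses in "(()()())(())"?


Input: "(()()())(())"
Tracking depth:
  Position 0 '(': depth becomes 1
  Position 1 '(': depth becomes 2
  Position 2 ')': depth becomes 1
  Position 3 '(': depth becomes 2
  Position 4 ')': depth becomes 1
  Position 5 '(': depth becomes 2
  Position 6 ')': depth becomes 1
  Position 7 ')': depth becomes 0
  Position 8 '(': depth becomes 1
  Position 9 '(': depth becomes 2
  Position 10 ')': depth becomes 1
  Position 11 ')': depth becomes 0
Maximum depth reached: 2

2


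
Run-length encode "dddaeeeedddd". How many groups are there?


Input: dddaeeeedddd
Scanning for consecutive runs:
  Group 1: 'd' x 3 (positions 0-2)
  Group 2: 'a' x 1 (positions 3-3)
  Group 3: 'e' x 4 (positions 4-7)
  Group 4: 'd' x 4 (positions 8-11)
Total groups: 4

4


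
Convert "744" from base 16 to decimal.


Input: "744" in base 16
Positional expansion:
  Digit '7' (value 7) x 16^2 = 1792
  Digit '4' (value 4) x 16^1 = 64
  Digit '4' (value 4) x 16^0 = 4
Sum = 1860

1860


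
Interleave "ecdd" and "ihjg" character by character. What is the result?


Interleaving "ecdd" and "ihjg":
  Position 0: 'e' from first, 'i' from second => "ei"
  Position 1: 'c' from first, 'h' from second => "ch"
  Position 2: 'd' from first, 'j' from second => "dj"
  Position 3: 'd' from first, 'g' from second => "dg"
Result: eichdjdg

eichdjdg


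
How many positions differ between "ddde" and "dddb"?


Comparing "ddde" and "dddb" position by position:
  Position 0: 'd' vs 'd' => same
  Position 1: 'd' vs 'd' => same
  Position 2: 'd' vs 'd' => same
  Position 3: 'e' vs 'b' => DIFFER
Positions that differ: 1

1


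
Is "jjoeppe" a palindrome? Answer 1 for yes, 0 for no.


Input: jjoeppe
Reversed: eppeojj
  Compare pos 0 ('j') with pos 6 ('e'): MISMATCH
  Compare pos 1 ('j') with pos 5 ('p'): MISMATCH
  Compare pos 2 ('o') with pos 4 ('p'): MISMATCH
Result: not a palindrome

0


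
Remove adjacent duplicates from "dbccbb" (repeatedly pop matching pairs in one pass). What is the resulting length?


Input: dbccbb
Stack-based adjacent duplicate removal:
  Read 'd': push. Stack: d
  Read 'b': push. Stack: db
  Read 'c': push. Stack: dbc
  Read 'c': matches stack top 'c' => pop. Stack: db
  Read 'b': matches stack top 'b' => pop. Stack: d
  Read 'b': push. Stack: db
Final stack: "db" (length 2)

2


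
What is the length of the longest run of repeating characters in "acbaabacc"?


Input: "acbaabacc"
Scanning for longest run:
  Position 1 ('c'): new char, reset run to 1
  Position 2 ('b'): new char, reset run to 1
  Position 3 ('a'): new char, reset run to 1
  Position 4 ('a'): continues run of 'a', length=2
  Position 5 ('b'): new char, reset run to 1
  Position 6 ('a'): new char, reset run to 1
  Position 7 ('c'): new char, reset run to 1
  Position 8 ('c'): continues run of 'c', length=2
Longest run: 'a' with length 2

2


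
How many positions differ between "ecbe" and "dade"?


Comparing "ecbe" and "dade" position by position:
  Position 0: 'e' vs 'd' => DIFFER
  Position 1: 'c' vs 'a' => DIFFER
  Position 2: 'b' vs 'd' => DIFFER
  Position 3: 'e' vs 'e' => same
Positions that differ: 3

3


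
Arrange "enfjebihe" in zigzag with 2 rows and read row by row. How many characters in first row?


Zigzag "enfjebihe" into 2 rows:
Placing characters:
  'e' => row 0
  'n' => row 1
  'f' => row 0
  'j' => row 1
  'e' => row 0
  'b' => row 1
  'i' => row 0
  'h' => row 1
  'e' => row 0
Rows:
  Row 0: "efeie"
  Row 1: "njbh"
First row length: 5

5


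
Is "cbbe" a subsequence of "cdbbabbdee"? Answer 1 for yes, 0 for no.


Check if "cbbe" is a subsequence of "cdbbabbdee"
Greedy scan:
  Position 0 ('c'): matches sub[0] = 'c'
  Position 1 ('d'): no match needed
  Position 2 ('b'): matches sub[1] = 'b'
  Position 3 ('b'): matches sub[2] = 'b'
  Position 4 ('a'): no match needed
  Position 5 ('b'): no match needed
  Position 6 ('b'): no match needed
  Position 7 ('d'): no match needed
  Position 8 ('e'): matches sub[3] = 'e'
  Position 9 ('e'): no match needed
All 4 characters matched => is a subsequence

1


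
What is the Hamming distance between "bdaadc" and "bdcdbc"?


Comparing "bdaadc" and "bdcdbc" position by position:
  Position 0: 'b' vs 'b' => same
  Position 1: 'd' vs 'd' => same
  Position 2: 'a' vs 'c' => differ
  Position 3: 'a' vs 'd' => differ
  Position 4: 'd' vs 'b' => differ
  Position 5: 'c' vs 'c' => same
Total differences (Hamming distance): 3

3


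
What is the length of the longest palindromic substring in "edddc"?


Input: "edddc"
Checking substrings for palindromes:
  [1:4] "ddd" (len 3) => palindrome
  [1:3] "dd" (len 2) => palindrome
  [2:4] "dd" (len 2) => palindrome
Longest palindromic substring: "ddd" with length 3

3


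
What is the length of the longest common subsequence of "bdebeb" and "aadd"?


LCS of "bdebeb" and "aadd"
DP table:
           a    a    d    d
      0    0    0    0    0
  b   0    0    0    0    0
  d   0    0    0    1    1
  e   0    0    0    1    1
  b   0    0    0    1    1
  e   0    0    0    1    1
  b   0    0    0    1    1
LCS length = dp[6][4] = 1

1


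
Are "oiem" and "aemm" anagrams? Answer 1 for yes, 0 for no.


Strings: "oiem", "aemm"
Sorted first:  eimo
Sorted second: aemm
Differ at position 0: 'e' vs 'a' => not anagrams

0


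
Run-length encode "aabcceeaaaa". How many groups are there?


Input: aabcceeaaaa
Scanning for consecutive runs:
  Group 1: 'a' x 2 (positions 0-1)
  Group 2: 'b' x 1 (positions 2-2)
  Group 3: 'c' x 2 (positions 3-4)
  Group 4: 'e' x 2 (positions 5-6)
  Group 5: 'a' x 4 (positions 7-10)
Total groups: 5

5


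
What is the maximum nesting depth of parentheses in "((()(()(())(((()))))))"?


Input: "((()(()(())(((()))))))"
Tracking depth:
  Position 0 '(': depth becomes 1
  Position 1 '(': depth becomes 2
  Position 2 '(': depth becomes 3
  Position 3 ')': depth becomes 2
  Position 4 '(': depth becomes 3
  Position 5 '(': depth becomes 4
  Position 6 ')': depth becomes 3
  Position 7 '(': depth becomes 4
  Position 8 '(': depth becomes 5
  Position 9 ')': depth becomes 4
  Position 10 ')': depth becomes 3
  Position 11 '(': depth becomes 4
  Position 12 '(': depth becomes 5
  Position 13 '(': depth becomes 6
  Position 14 '(': depth becomes 7
  Position 15 ')': depth becomes 6
  Position 16 ')': depth becomes 5
  Position 17 ')': depth becomes 4
  Position 18 ')': depth becomes 3
  Position 19 ')': depth becomes 2
  Position 20 ')': depth becomes 1
  Position 21 ')': depth becomes 0
Maximum depth reached: 7

7


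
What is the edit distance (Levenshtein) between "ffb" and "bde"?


Computing edit distance: "ffb" -> "bde"
DP table:
           b    d    e
      0    1    2    3
  f   1    1    2    3
  f   2    2    2    3
  b   3    2    3    3
Edit distance = dp[3][3] = 3

3


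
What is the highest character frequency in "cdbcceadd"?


Input: cdbcceadd
Character counts:
  'a': 1
  'b': 1
  'c': 3
  'd': 3
  'e': 1
Maximum frequency: 3

3


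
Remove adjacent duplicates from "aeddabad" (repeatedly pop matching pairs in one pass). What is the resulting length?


Input: aeddabad
Stack-based adjacent duplicate removal:
  Read 'a': push. Stack: a
  Read 'e': push. Stack: ae
  Read 'd': push. Stack: aed
  Read 'd': matches stack top 'd' => pop. Stack: ae
  Read 'a': push. Stack: aea
  Read 'b': push. Stack: aeab
  Read 'a': push. Stack: aeaba
  Read 'd': push. Stack: aeabad
Final stack: "aeabad" (length 6)

6


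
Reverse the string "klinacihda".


Input: klinacihda
Reading characters right to left:
  Position 9: 'a'
  Position 8: 'd'
  Position 7: 'h'
  Position 6: 'i'
  Position 5: 'c'
  Position 4: 'a'
  Position 3: 'n'
  Position 2: 'i'
  Position 1: 'l'
  Position 0: 'k'
Reversed: adhicanilk

adhicanilk


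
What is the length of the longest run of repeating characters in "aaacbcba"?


Input: "aaacbcba"
Scanning for longest run:
  Position 1 ('a'): continues run of 'a', length=2
  Position 2 ('a'): continues run of 'a', length=3
  Position 3 ('c'): new char, reset run to 1
  Position 4 ('b'): new char, reset run to 1
  Position 5 ('c'): new char, reset run to 1
  Position 6 ('b'): new char, reset run to 1
  Position 7 ('a'): new char, reset run to 1
Longest run: 'a' with length 3

3


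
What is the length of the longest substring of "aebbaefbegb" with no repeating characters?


Input: "aebbaefbegb"
Sliding window (track last position of each char):
  Position 0 ('a'): window [0,0] length 1 -- new best
  Position 1 ('e'): window [0,1] length 2 -- new best
  Position 2 ('b'): window [0,2] length 3 -- new best
  Position 3 ('b'): repeat (last at 2), move window start to 3
  Position 3 ('b'): window [3,3] length 1
  Position 4 ('a'): window [3,4] length 2
  Position 5 ('e'): window [3,5] length 3
  Position 6 ('f'): window [3,6] length 4 -- new best
  Position 7 ('b'): repeat (last at 3), move window start to 4
  Position 7 ('b'): window [4,7] length 4
  Position 8 ('e'): repeat (last at 5), move window start to 6
  Position 8 ('e'): window [6,8] length 3
  Position 9 ('g'): window [6,9] length 4
  Position 10 ('b'): repeat (last at 7), move window start to 8
  Position 10 ('b'): window [8,10] length 3
Longest substring with no repeats: "baef" with length 4

4


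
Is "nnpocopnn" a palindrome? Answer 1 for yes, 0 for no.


Input: nnpocopnn
Reversed: nnpocopnn
  Compare pos 0 ('n') with pos 8 ('n'): match
  Compare pos 1 ('n') with pos 7 ('n'): match
  Compare pos 2 ('p') with pos 6 ('p'): match
  Compare pos 3 ('o') with pos 5 ('o'): match
Result: palindrome

1


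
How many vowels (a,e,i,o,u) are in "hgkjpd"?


Input: hgkjpd
Checking each character:
  'h' at position 0: consonant
  'g' at position 1: consonant
  'k' at position 2: consonant
  'j' at position 3: consonant
  'p' at position 4: consonant
  'd' at position 5: consonant
Total vowels: 0

0


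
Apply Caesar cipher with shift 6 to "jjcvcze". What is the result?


Caesar cipher: shift "jjcvcze" by 6
  'j' (pos 9) + 6 = pos 15 = 'p'
  'j' (pos 9) + 6 = pos 15 = 'p'
  'c' (pos 2) + 6 = pos 8 = 'i'
  'v' (pos 21) + 6 = pos 1 = 'b'
  'c' (pos 2) + 6 = pos 8 = 'i'
  'z' (pos 25) + 6 = pos 5 = 'f'
  'e' (pos 4) + 6 = pos 10 = 'k'
Result: ppibifk

ppibifk


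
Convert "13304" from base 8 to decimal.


Input: "13304" in base 8
Positional expansion:
  Digit '1' (value 1) x 8^4 = 4096
  Digit '3' (value 3) x 8^3 = 1536
  Digit '3' (value 3) x 8^2 = 192
  Digit '0' (value 0) x 8^1 = 0
  Digit '4' (value 4) x 8^0 = 4
Sum = 5828

5828


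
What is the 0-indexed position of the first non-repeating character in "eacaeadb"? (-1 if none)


Input: eacaeadb
Character frequencies:
  'a': 3
  'b': 1
  'c': 1
  'd': 1
  'e': 2
Scanning left to right for freq == 1:
  Position 0 ('e'): freq=2, skip
  Position 1 ('a'): freq=3, skip
  Position 2 ('c'): unique! => answer = 2

2


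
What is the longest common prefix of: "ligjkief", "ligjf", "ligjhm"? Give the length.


Words: ligjkief, ligjf, ligjhm
  Position 0: all 'l' => match
  Position 1: all 'i' => match
  Position 2: all 'g' => match
  Position 3: all 'j' => match
  Position 4: ('k', 'f', 'h') => mismatch, stop
LCP = "ligj" (length 4)

4


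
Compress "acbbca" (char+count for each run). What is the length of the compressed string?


Input: acbbca
Runs:
  'a' x 1 => "a1"
  'c' x 1 => "c1"
  'b' x 2 => "b2"
  'c' x 1 => "c1"
  'a' x 1 => "a1"
Compressed: "a1c1b2c1a1"
Compressed length: 10

10


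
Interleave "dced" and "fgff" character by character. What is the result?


Interleaving "dced" and "fgff":
  Position 0: 'd' from first, 'f' from second => "df"
  Position 1: 'c' from first, 'g' from second => "cg"
  Position 2: 'e' from first, 'f' from second => "ef"
  Position 3: 'd' from first, 'f' from second => "df"
Result: dfcgefdf

dfcgefdf


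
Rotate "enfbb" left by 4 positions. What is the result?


Input: "enfbb", rotate left by 4
First 4 characters: "enfb"
Remaining characters: "b"
Concatenate remaining + first: "b" + "enfb" = "benfb"

benfb


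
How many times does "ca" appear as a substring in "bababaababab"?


Searching for "ca" in "bababaababab"
Scanning each position:
  Position 0: "ba" => no
  Position 1: "ab" => no
  Position 2: "ba" => no
  Position 3: "ab" => no
  Position 4: "ba" => no
  Position 5: "aa" => no
  Position 6: "ab" => no
  Position 7: "ba" => no
  Position 8: "ab" => no
  Position 9: "ba" => no
  Position 10: "ab" => no
Total occurrences: 0

0


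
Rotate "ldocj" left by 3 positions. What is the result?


Input: "ldocj", rotate left by 3
First 3 characters: "ldo"
Remaining characters: "cj"
Concatenate remaining + first: "cj" + "ldo" = "cjldo"

cjldo


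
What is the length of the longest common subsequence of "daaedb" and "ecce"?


LCS of "daaedb" and "ecce"
DP table:
           e    c    c    e
      0    0    0    0    0
  d   0    0    0    0    0
  a   0    0    0    0    0
  a   0    0    0    0    0
  e   0    1    1    1    1
  d   0    1    1    1    1
  b   0    1    1    1    1
LCS length = dp[6][4] = 1

1


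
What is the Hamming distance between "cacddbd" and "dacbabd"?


Comparing "cacddbd" and "dacbabd" position by position:
  Position 0: 'c' vs 'd' => differ
  Position 1: 'a' vs 'a' => same
  Position 2: 'c' vs 'c' => same
  Position 3: 'd' vs 'b' => differ
  Position 4: 'd' vs 'a' => differ
  Position 5: 'b' vs 'b' => same
  Position 6: 'd' vs 'd' => same
Total differences (Hamming distance): 3

3


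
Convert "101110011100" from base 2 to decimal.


Input: "101110011100" in base 2
Positional expansion:
  Digit '1' (value 1) x 2^11 = 2048
  Digit '0' (value 0) x 2^10 = 0
  Digit '1' (value 1) x 2^9 = 512
  Digit '1' (value 1) x 2^8 = 256
  Digit '1' (value 1) x 2^7 = 128
  Digit '0' (value 0) x 2^6 = 0
  Digit '0' (value 0) x 2^5 = 0
  Digit '1' (value 1) x 2^4 = 16
  Digit '1' (value 1) x 2^3 = 8
  Digit '1' (value 1) x 2^2 = 4
  Digit '0' (value 0) x 2^1 = 0
  Digit '0' (value 0) x 2^0 = 0
Sum = 2972

2972


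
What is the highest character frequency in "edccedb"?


Input: edccedb
Character counts:
  'b': 1
  'c': 2
  'd': 2
  'e': 2
Maximum frequency: 2

2


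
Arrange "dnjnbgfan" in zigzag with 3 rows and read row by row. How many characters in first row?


Zigzag "dnjnbgfan" into 3 rows:
Placing characters:
  'd' => row 0
  'n' => row 1
  'j' => row 2
  'n' => row 1
  'b' => row 0
  'g' => row 1
  'f' => row 2
  'a' => row 1
  'n' => row 0
Rows:
  Row 0: "dbn"
  Row 1: "nnga"
  Row 2: "jf"
First row length: 3

3


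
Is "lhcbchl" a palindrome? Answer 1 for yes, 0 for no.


Input: lhcbchl
Reversed: lhcbchl
  Compare pos 0 ('l') with pos 6 ('l'): match
  Compare pos 1 ('h') with pos 5 ('h'): match
  Compare pos 2 ('c') with pos 4 ('c'): match
Result: palindrome

1


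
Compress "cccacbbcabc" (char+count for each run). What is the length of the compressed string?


Input: cccacbbcabc
Runs:
  'c' x 3 => "c3"
  'a' x 1 => "a1"
  'c' x 1 => "c1"
  'b' x 2 => "b2"
  'c' x 1 => "c1"
  'a' x 1 => "a1"
  'b' x 1 => "b1"
  'c' x 1 => "c1"
Compressed: "c3a1c1b2c1a1b1c1"
Compressed length: 16

16


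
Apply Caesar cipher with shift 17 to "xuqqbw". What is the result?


Caesar cipher: shift "xuqqbw" by 17
  'x' (pos 23) + 17 = pos 14 = 'o'
  'u' (pos 20) + 17 = pos 11 = 'l'
  'q' (pos 16) + 17 = pos 7 = 'h'
  'q' (pos 16) + 17 = pos 7 = 'h'
  'b' (pos 1) + 17 = pos 18 = 's'
  'w' (pos 22) + 17 = pos 13 = 'n'
Result: olhhsn

olhhsn


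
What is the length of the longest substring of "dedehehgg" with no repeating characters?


Input: "dedehehgg"
Sliding window (track last position of each char):
  Position 0 ('d'): window [0,0] length 1 -- new best
  Position 1 ('e'): window [0,1] length 2 -- new best
  Position 2 ('d'): repeat (last at 0), move window start to 1
  Position 2 ('d'): window [1,2] length 2
  Position 3 ('e'): repeat (last at 1), move window start to 2
  Position 3 ('e'): window [2,3] length 2
  Position 4 ('h'): window [2,4] length 3 -- new best
  Position 5 ('e'): repeat (last at 3), move window start to 4
  Position 5 ('e'): window [4,5] length 2
  Position 6 ('h'): repeat (last at 4), move window start to 5
  Position 6 ('h'): window [5,6] length 2
  Position 7 ('g'): window [5,7] length 3
  Position 8 ('g'): repeat (last at 7), move window start to 8
  Position 8 ('g'): window [8,8] length 1
Longest substring with no repeats: "deh" with length 3

3


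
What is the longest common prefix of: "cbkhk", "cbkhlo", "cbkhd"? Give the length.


Words: cbkhk, cbkhlo, cbkhd
  Position 0: all 'c' => match
  Position 1: all 'b' => match
  Position 2: all 'k' => match
  Position 3: all 'h' => match
  Position 4: ('k', 'l', 'd') => mismatch, stop
LCP = "cbkh" (length 4)

4


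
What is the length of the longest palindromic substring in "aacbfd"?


Input: "aacbfd"
Checking substrings for palindromes:
  [0:2] "aa" (len 2) => palindrome
Longest palindromic substring: "aa" with length 2

2


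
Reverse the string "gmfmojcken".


Input: gmfmojcken
Reading characters right to left:
  Position 9: 'n'
  Position 8: 'e'
  Position 7: 'k'
  Position 6: 'c'
  Position 5: 'j'
  Position 4: 'o'
  Position 3: 'm'
  Position 2: 'f'
  Position 1: 'm'
  Position 0: 'g'
Reversed: nekcjomfmg

nekcjomfmg


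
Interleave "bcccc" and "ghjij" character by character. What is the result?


Interleaving "bcccc" and "ghjij":
  Position 0: 'b' from first, 'g' from second => "bg"
  Position 1: 'c' from first, 'h' from second => "ch"
  Position 2: 'c' from first, 'j' from second => "cj"
  Position 3: 'c' from first, 'i' from second => "ci"
  Position 4: 'c' from first, 'j' from second => "cj"
Result: bgchcjcicj

bgchcjcicj


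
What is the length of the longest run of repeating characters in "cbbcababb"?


Input: "cbbcababb"
Scanning for longest run:
  Position 1 ('b'): new char, reset run to 1
  Position 2 ('b'): continues run of 'b', length=2
  Position 3 ('c'): new char, reset run to 1
  Position 4 ('a'): new char, reset run to 1
  Position 5 ('b'): new char, reset run to 1
  Position 6 ('a'): new char, reset run to 1
  Position 7 ('b'): new char, reset run to 1
  Position 8 ('b'): continues run of 'b', length=2
Longest run: 'b' with length 2

2


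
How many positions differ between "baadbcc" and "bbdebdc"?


Comparing "baadbcc" and "bbdebdc" position by position:
  Position 0: 'b' vs 'b' => same
  Position 1: 'a' vs 'b' => DIFFER
  Position 2: 'a' vs 'd' => DIFFER
  Position 3: 'd' vs 'e' => DIFFER
  Position 4: 'b' vs 'b' => same
  Position 5: 'c' vs 'd' => DIFFER
  Position 6: 'c' vs 'c' => same
Positions that differ: 4

4


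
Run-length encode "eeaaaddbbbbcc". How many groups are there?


Input: eeaaaddbbbbcc
Scanning for consecutive runs:
  Group 1: 'e' x 2 (positions 0-1)
  Group 2: 'a' x 3 (positions 2-4)
  Group 3: 'd' x 2 (positions 5-6)
  Group 4: 'b' x 4 (positions 7-10)
  Group 5: 'c' x 2 (positions 11-12)
Total groups: 5

5


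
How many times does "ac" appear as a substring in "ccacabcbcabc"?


Searching for "ac" in "ccacabcbcabc"
Scanning each position:
  Position 0: "cc" => no
  Position 1: "ca" => no
  Position 2: "ac" => MATCH
  Position 3: "ca" => no
  Position 4: "ab" => no
  Position 5: "bc" => no
  Position 6: "cb" => no
  Position 7: "bc" => no
  Position 8: "ca" => no
  Position 9: "ab" => no
  Position 10: "bc" => no
Total occurrences: 1

1


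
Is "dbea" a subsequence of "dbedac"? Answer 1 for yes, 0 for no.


Check if "dbea" is a subsequence of "dbedac"
Greedy scan:
  Position 0 ('d'): matches sub[0] = 'd'
  Position 1 ('b'): matches sub[1] = 'b'
  Position 2 ('e'): matches sub[2] = 'e'
  Position 3 ('d'): no match needed
  Position 4 ('a'): matches sub[3] = 'a'
  Position 5 ('c'): no match needed
All 4 characters matched => is a subsequence

1


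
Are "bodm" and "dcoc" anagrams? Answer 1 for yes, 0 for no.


Strings: "bodm", "dcoc"
Sorted first:  bdmo
Sorted second: ccdo
Differ at position 0: 'b' vs 'c' => not anagrams

0


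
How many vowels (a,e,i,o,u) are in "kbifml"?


Input: kbifml
Checking each character:
  'k' at position 0: consonant
  'b' at position 1: consonant
  'i' at position 2: vowel (running total: 1)
  'f' at position 3: consonant
  'm' at position 4: consonant
  'l' at position 5: consonant
Total vowels: 1

1


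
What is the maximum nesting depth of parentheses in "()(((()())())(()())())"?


Input: "()(((()())())(()())())"
Tracking depth:
  Position 0 '(': depth becomes 1
  Position 1 ')': depth becomes 0
  Position 2 '(': depth becomes 1
  Position 3 '(': depth becomes 2
  Position 4 '(': depth becomes 3
  Position 5 '(': depth becomes 4
  Position 6 ')': depth becomes 3
  Position 7 '(': depth becomes 4
  Position 8 ')': depth becomes 3
  Position 9 ')': depth becomes 2
  Position 10 '(': depth becomes 3
  Position 11 ')': depth becomes 2
  Position 12 ')': depth becomes 1
  Position 13 '(': depth becomes 2
  Position 14 '(': depth becomes 3
  Position 15 ')': depth becomes 2
  Position 16 '(': depth becomes 3
  Position 17 ')': depth becomes 2
  Position 18 ')': depth becomes 1
  Position 19 '(': depth becomes 2
  Position 20 ')': depth becomes 1
  Position 21 ')': depth becomes 0
Maximum depth reached: 4

4


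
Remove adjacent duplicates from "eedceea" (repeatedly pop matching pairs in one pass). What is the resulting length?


Input: eedceea
Stack-based adjacent duplicate removal:
  Read 'e': push. Stack: e
  Read 'e': matches stack top 'e' => pop. Stack: (empty)
  Read 'd': push. Stack: d
  Read 'c': push. Stack: dc
  Read 'e': push. Stack: dce
  Read 'e': matches stack top 'e' => pop. Stack: dc
  Read 'a': push. Stack: dca
Final stack: "dca" (length 3)

3


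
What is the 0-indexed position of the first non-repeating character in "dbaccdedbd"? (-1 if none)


Input: dbaccdedbd
Character frequencies:
  'a': 1
  'b': 2
  'c': 2
  'd': 4
  'e': 1
Scanning left to right for freq == 1:
  Position 0 ('d'): freq=4, skip
  Position 1 ('b'): freq=2, skip
  Position 2 ('a'): unique! => answer = 2

2


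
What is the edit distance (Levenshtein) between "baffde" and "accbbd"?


Computing edit distance: "baffde" -> "accbbd"
DP table:
           a    c    c    b    b    d
      0    1    2    3    4    5    6
  b   1    1    2    3    3    4    5
  a   2    1    2    3    4    4    5
  f   3    2    2    3    4    5    5
  f   4    3    3    3    4    5    6
  d   5    4    4    4    4    5    5
  e   6    5    5    5    5    5    6
Edit distance = dp[6][6] = 6

6


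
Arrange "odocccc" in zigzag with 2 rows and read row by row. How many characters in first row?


Zigzag "odocccc" into 2 rows:
Placing characters:
  'o' => row 0
  'd' => row 1
  'o' => row 0
  'c' => row 1
  'c' => row 0
  'c' => row 1
  'c' => row 0
Rows:
  Row 0: "oocc"
  Row 1: "dcc"
First row length: 4

4


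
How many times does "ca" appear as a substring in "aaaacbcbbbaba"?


Searching for "ca" in "aaaacbcbbbaba"
Scanning each position:
  Position 0: "aa" => no
  Position 1: "aa" => no
  Position 2: "aa" => no
  Position 3: "ac" => no
  Position 4: "cb" => no
  Position 5: "bc" => no
  Position 6: "cb" => no
  Position 7: "bb" => no
  Position 8: "bb" => no
  Position 9: "ba" => no
  Position 10: "ab" => no
  Position 11: "ba" => no
Total occurrences: 0

0


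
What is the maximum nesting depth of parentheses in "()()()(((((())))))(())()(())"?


Input: "()()()(((((())))))(())()(())"
Tracking depth:
  Position 0 '(': depth becomes 1
  Position 1 ')': depth becomes 0
  Position 2 '(': depth becomes 1
  Position 3 ')': depth becomes 0
  Position 4 '(': depth becomes 1
  Position 5 ')': depth becomes 0
  Position 6 '(': depth becomes 1
  Position 7 '(': depth becomes 2
  Position 8 '(': depth becomes 3
  Position 9 '(': depth becomes 4
  Position 10 '(': depth becomes 5
  Position 11 '(': depth becomes 6
  Position 12 ')': depth becomes 5
  Position 13 ')': depth becomes 4
  Position 14 ')': depth becomes 3
  Position 15 ')': depth becomes 2
  Position 16 ')': depth becomes 1
  Position 17 ')': depth becomes 0
  Position 18 '(': depth becomes 1
  Position 19 '(': depth becomes 2
  Position 20 ')': depth becomes 1
  Position 21 ')': depth becomes 0
  Position 22 '(': depth becomes 1
  Position 23 ')': depth becomes 0
  Position 24 '(': depth becomes 1
  Position 25 '(': depth becomes 2
  Position 26 ')': depth becomes 1
  Position 27 ')': depth becomes 0
Maximum depth reached: 6

6


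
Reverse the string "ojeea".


Input: ojeea
Reading characters right to left:
  Position 4: 'a'
  Position 3: 'e'
  Position 2: 'e'
  Position 1: 'j'
  Position 0: 'o'
Reversed: aeejo

aeejo


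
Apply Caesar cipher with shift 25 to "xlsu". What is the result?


Caesar cipher: shift "xlsu" by 25
  'x' (pos 23) + 25 = pos 22 = 'w'
  'l' (pos 11) + 25 = pos 10 = 'k'
  's' (pos 18) + 25 = pos 17 = 'r'
  'u' (pos 20) + 25 = pos 19 = 't'
Result: wkrt

wkrt


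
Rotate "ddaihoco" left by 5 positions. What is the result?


Input: "ddaihoco", rotate left by 5
First 5 characters: "ddaih"
Remaining characters: "oco"
Concatenate remaining + first: "oco" + "ddaih" = "ocoddaih"

ocoddaih


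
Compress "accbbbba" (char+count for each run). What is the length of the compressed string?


Input: accbbbba
Runs:
  'a' x 1 => "a1"
  'c' x 2 => "c2"
  'b' x 4 => "b4"
  'a' x 1 => "a1"
Compressed: "a1c2b4a1"
Compressed length: 8

8


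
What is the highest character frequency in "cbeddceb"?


Input: cbeddceb
Character counts:
  'b': 2
  'c': 2
  'd': 2
  'e': 2
Maximum frequency: 2

2


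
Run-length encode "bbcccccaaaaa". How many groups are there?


Input: bbcccccaaaaa
Scanning for consecutive runs:
  Group 1: 'b' x 2 (positions 0-1)
  Group 2: 'c' x 5 (positions 2-6)
  Group 3: 'a' x 5 (positions 7-11)
Total groups: 3

3


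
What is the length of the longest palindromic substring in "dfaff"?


Input: "dfaff"
Checking substrings for palindromes:
  [1:4] "faf" (len 3) => palindrome
  [3:5] "ff" (len 2) => palindrome
Longest palindromic substring: "faf" with length 3

3


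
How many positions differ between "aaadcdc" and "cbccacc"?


Comparing "aaadcdc" and "cbccacc" position by position:
  Position 0: 'a' vs 'c' => DIFFER
  Position 1: 'a' vs 'b' => DIFFER
  Position 2: 'a' vs 'c' => DIFFER
  Position 3: 'd' vs 'c' => DIFFER
  Position 4: 'c' vs 'a' => DIFFER
  Position 5: 'd' vs 'c' => DIFFER
  Position 6: 'c' vs 'c' => same
Positions that differ: 6

6


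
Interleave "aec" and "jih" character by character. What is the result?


Interleaving "aec" and "jih":
  Position 0: 'a' from first, 'j' from second => "aj"
  Position 1: 'e' from first, 'i' from second => "ei"
  Position 2: 'c' from first, 'h' from second => "ch"
Result: ajeich

ajeich


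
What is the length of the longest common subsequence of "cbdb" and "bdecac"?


LCS of "cbdb" and "bdecac"
DP table:
           b    d    e    c    a    c
      0    0    0    0    0    0    0
  c   0    0    0    0    1    1    1
  b   0    1    1    1    1    1    1
  d   0    1    2    2    2    2    2
  b   0    1    2    2    2    2    2
LCS length = dp[4][6] = 2

2


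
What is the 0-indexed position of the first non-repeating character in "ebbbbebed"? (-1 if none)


Input: ebbbbebed
Character frequencies:
  'b': 5
  'd': 1
  'e': 3
Scanning left to right for freq == 1:
  Position 0 ('e'): freq=3, skip
  Position 1 ('b'): freq=5, skip
  Position 2 ('b'): freq=5, skip
  Position 3 ('b'): freq=5, skip
  Position 4 ('b'): freq=5, skip
  Position 5 ('e'): freq=3, skip
  Position 6 ('b'): freq=5, skip
  Position 7 ('e'): freq=3, skip
  Position 8 ('d'): unique! => answer = 8

8


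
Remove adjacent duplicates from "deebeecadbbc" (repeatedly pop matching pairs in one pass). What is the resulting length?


Input: deebeecadbbc
Stack-based adjacent duplicate removal:
  Read 'd': push. Stack: d
  Read 'e': push. Stack: de
  Read 'e': matches stack top 'e' => pop. Stack: d
  Read 'b': push. Stack: db
  Read 'e': push. Stack: dbe
  Read 'e': matches stack top 'e' => pop. Stack: db
  Read 'c': push. Stack: dbc
  Read 'a': push. Stack: dbca
  Read 'd': push. Stack: dbcad
  Read 'b': push. Stack: dbcadb
  Read 'b': matches stack top 'b' => pop. Stack: dbcad
  Read 'c': push. Stack: dbcadc
Final stack: "dbcadc" (length 6)

6


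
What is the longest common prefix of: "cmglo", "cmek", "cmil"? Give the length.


Words: cmglo, cmek, cmil
  Position 0: all 'c' => match
  Position 1: all 'm' => match
  Position 2: ('g', 'e', 'i') => mismatch, stop
LCP = "cm" (length 2)

2


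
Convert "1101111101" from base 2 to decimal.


Input: "1101111101" in base 2
Positional expansion:
  Digit '1' (value 1) x 2^9 = 512
  Digit '1' (value 1) x 2^8 = 256
  Digit '0' (value 0) x 2^7 = 0
  Digit '1' (value 1) x 2^6 = 64
  Digit '1' (value 1) x 2^5 = 32
  Digit '1' (value 1) x 2^4 = 16
  Digit '1' (value 1) x 2^3 = 8
  Digit '1' (value 1) x 2^2 = 4
  Digit '0' (value 0) x 2^1 = 0
  Digit '1' (value 1) x 2^0 = 1
Sum = 893

893


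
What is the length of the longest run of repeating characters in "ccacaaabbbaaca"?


Input: "ccacaaabbbaaca"
Scanning for longest run:
  Position 1 ('c'): continues run of 'c', length=2
  Position 2 ('a'): new char, reset run to 1
  Position 3 ('c'): new char, reset run to 1
  Position 4 ('a'): new char, reset run to 1
  Position 5 ('a'): continues run of 'a', length=2
  Position 6 ('a'): continues run of 'a', length=3
  Position 7 ('b'): new char, reset run to 1
  Position 8 ('b'): continues run of 'b', length=2
  Position 9 ('b'): continues run of 'b', length=3
  Position 10 ('a'): new char, reset run to 1
  Position 11 ('a'): continues run of 'a', length=2
  Position 12 ('c'): new char, reset run to 1
  Position 13 ('a'): new char, reset run to 1
Longest run: 'a' with length 3

3


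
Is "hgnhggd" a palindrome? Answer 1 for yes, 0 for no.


Input: hgnhggd
Reversed: dgghngh
  Compare pos 0 ('h') with pos 6 ('d'): MISMATCH
  Compare pos 1 ('g') with pos 5 ('g'): match
  Compare pos 2 ('n') with pos 4 ('g'): MISMATCH
Result: not a palindrome

0


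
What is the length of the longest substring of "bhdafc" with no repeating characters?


Input: "bhdafc"
Sliding window (track last position of each char):
  Position 0 ('b'): window [0,0] length 1 -- new best
  Position 1 ('h'): window [0,1] length 2 -- new best
  Position 2 ('d'): window [0,2] length 3 -- new best
  Position 3 ('a'): window [0,3] length 4 -- new best
  Position 4 ('f'): window [0,4] length 5 -- new best
  Position 5 ('c'): window [0,5] length 6 -- new best
Longest substring with no repeats: "bhdafc" with length 6

6


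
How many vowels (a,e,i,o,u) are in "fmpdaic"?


Input: fmpdaic
Checking each character:
  'f' at position 0: consonant
  'm' at position 1: consonant
  'p' at position 2: consonant
  'd' at position 3: consonant
  'a' at position 4: vowel (running total: 1)
  'i' at position 5: vowel (running total: 2)
  'c' at position 6: consonant
Total vowels: 2

2


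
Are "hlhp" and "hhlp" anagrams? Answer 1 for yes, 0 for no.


Strings: "hlhp", "hhlp"
Sorted first:  hhlp
Sorted second: hhlp
Sorted forms match => anagrams

1


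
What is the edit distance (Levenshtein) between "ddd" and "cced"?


Computing edit distance: "ddd" -> "cced"
DP table:
           c    c    e    d
      0    1    2    3    4
  d   1    1    2    3    3
  d   2    2    2    3    3
  d   3    3    3    3    3
Edit distance = dp[3][4] = 3

3


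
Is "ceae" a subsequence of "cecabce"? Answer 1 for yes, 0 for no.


Check if "ceae" is a subsequence of "cecabce"
Greedy scan:
  Position 0 ('c'): matches sub[0] = 'c'
  Position 1 ('e'): matches sub[1] = 'e'
  Position 2 ('c'): no match needed
  Position 3 ('a'): matches sub[2] = 'a'
  Position 4 ('b'): no match needed
  Position 5 ('c'): no match needed
  Position 6 ('e'): matches sub[3] = 'e'
All 4 characters matched => is a subsequence

1
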